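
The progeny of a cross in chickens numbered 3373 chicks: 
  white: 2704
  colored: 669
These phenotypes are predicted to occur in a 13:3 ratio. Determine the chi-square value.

Expected counts for N = 3373 under a 13:3 ratio (total parts = 16):
  white: 3373 × 13/16 = 2740.5625
  colored: 3373 × 3/16 = 632.4375
χ² = Σ (O − E)² / E
  white: (2704 − 2740.5625)² / 2740.5625 = 0.4878
  colored: (669 − 632.4375)² / 632.4375 = 2.1138
χ² = 0.4878 + 2.1138 = 2.6016 ≈ 2.602

2.602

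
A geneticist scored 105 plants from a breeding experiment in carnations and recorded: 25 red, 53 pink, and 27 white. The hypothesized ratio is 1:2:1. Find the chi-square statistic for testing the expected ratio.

Under the 1:2:1 hypothesis (Σ ratio = 4, N = 105):
  red: 105 × 1/4 = 26.25
  pink: 105 × 2/4 = 52.5
  white: 105 × 1/4 = 26.25
χ² = Σ (O − E)² / E
  red: (25 − 26.25)² / 26.25 = 0.0595
  pink: (53 − 52.5)² / 52.5 = 0.0048
  white: (27 − 26.25)² / 26.25 = 0.0214
χ² = 0.0595 + 0.0048 + 0.0214 = 0.0857 ≈ 0.086

0.086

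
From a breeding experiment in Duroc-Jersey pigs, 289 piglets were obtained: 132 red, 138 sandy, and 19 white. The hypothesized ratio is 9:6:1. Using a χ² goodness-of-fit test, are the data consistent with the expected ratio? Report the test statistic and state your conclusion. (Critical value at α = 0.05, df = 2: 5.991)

Expected counts for N = 289 under a 9:6:1 ratio (total parts = 16):
  red: 289 × 9/16 = 162.5625
  sandy: 289 × 6/16 = 108.375
  white: 289 × 1/16 = 18.0625
χ² = Σ (O − E)² / E
  red: (132 − 162.5625)² / 162.5625 = 5.7459
  sandy: (138 − 108.375)² / 108.375 = 8.0982
  white: (19 − 18.0625)² / 18.0625 = 0.0487
χ² = 5.7459 + 8.0982 + 0.0487 = 13.8928 ≈ 13.893
Degrees of freedom = 3 − 1 = 2; critical value at α = 0.05 is 5.991.
Since 13.893 > 5.991, we reject the null hypothesis — the data do not fit the 9:6:1 ratio.

13.893; not consistent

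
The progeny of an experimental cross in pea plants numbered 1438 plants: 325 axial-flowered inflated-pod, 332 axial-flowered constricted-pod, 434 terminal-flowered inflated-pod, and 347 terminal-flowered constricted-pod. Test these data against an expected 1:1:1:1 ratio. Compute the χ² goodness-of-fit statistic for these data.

Expected counts for N = 1438 under a 1:1:1:1 ratio (total parts = 4):
  axial-flowered inflated-pod: 1438 × 1/4 = 359.5
  axial-flowered constricted-pod: 1438 × 1/4 = 359.5
  terminal-flowered inflated-pod: 1438 × 1/4 = 359.5
  terminal-flowered constricted-pod: 1438 × 1/4 = 359.5
χ² = Σ (O − E)² / E
  axial-flowered inflated-pod: (325 − 359.5)² / 359.5 = 3.3108
  axial-flowered constricted-pod: (332 − 359.5)² / 359.5 = 2.1036
  terminal-flowered inflated-pod: (434 − 359.5)² / 359.5 = 15.4388
  terminal-flowered constricted-pod: (347 − 359.5)² / 359.5 = 0.4346
χ² = 3.3108 + 2.1036 + 15.4388 + 0.4346 = 21.2878 ≈ 21.288

21.288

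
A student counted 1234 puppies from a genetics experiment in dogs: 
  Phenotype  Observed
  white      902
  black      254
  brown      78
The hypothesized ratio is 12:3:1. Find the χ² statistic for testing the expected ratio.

2.819

Expected counts for N = 1234 under a 12:3:1 ratio (total parts = 16):
  white: 1234 × 12/16 = 925.5
  black: 1234 × 3/16 = 231.375
  brown: 1234 × 1/16 = 77.125
χ² = Σ (O − E)² / E
  white: (902 − 925.5)² / 925.5 = 0.5967
  black: (254 − 231.375)² / 231.375 = 2.2124
  brown: (78 − 77.125)² / 77.125 = 0.0099
χ² = 0.5967 + 2.2124 + 0.0099 = 2.819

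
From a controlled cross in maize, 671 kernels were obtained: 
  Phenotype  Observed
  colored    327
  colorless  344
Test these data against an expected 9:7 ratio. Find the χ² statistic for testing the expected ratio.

15.406

Total ratio parts = 16. Expected numbers out of 671:
  colored: 671 × 9/16 = 377.4375
  colorless: 671 × 7/16 = 293.5625
χ² = Σ (O − E)² / E
  colored: (327 − 377.4375)² / 377.4375 = 6.7400
  colorless: (344 − 293.5625)² / 293.5625 = 8.6658
χ² = 6.7400 + 8.6658 = 15.4058 ≈ 15.406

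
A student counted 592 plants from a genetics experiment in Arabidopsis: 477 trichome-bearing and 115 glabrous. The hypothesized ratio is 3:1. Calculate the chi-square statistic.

Total ratio parts = 4. Expected numbers out of 592:
  trichome-bearing: 592 × 3/4 = 444
  glabrous: 592 × 1/4 = 148
χ² = Σ (O − E)² / E
  trichome-bearing: (477 − 444)² / 444 = 2.4527
  glabrous: (115 − 148)² / 148 = 7.3581
χ² = 2.4527 + 7.3581 = 9.8108 ≈ 9.811

9.811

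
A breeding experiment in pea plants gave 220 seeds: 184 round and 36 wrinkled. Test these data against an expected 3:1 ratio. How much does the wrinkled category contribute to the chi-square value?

6.564

Under the 3:1 hypothesis (Σ ratio = 4, N = 220):
  round: 220 × 3/4 = 165
  wrinkled: 220 × 1/4 = 55
Contribution of wrinkled: (36 − 55)² / 55 = 6.5636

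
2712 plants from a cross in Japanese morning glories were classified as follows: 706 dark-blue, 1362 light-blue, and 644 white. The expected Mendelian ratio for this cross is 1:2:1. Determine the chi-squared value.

2.888

Under the 1:2:1 hypothesis (Σ ratio = 4, N = 2712):
  dark-blue: 2712 × 1/4 = 678
  light-blue: 2712 × 2/4 = 1356
  white: 2712 × 1/4 = 678
χ² = Σ (O − E)² / E
  dark-blue: (706 − 678)² / 678 = 1.1563
  light-blue: (1362 − 1356)² / 1356 = 0.0265
  white: (644 − 678)² / 678 = 1.7050
χ² = 1.1563 + 0.0265 + 1.7050 = 2.8878 ≈ 2.888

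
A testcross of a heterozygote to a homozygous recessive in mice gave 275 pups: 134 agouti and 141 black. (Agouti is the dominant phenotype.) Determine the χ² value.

A testcross of a heterozygote (Aa × aa) gives a 1:1 phenotypic ratio.
The 1:1 ratio has 2 parts, so with N = 275 the expected counts are:
  agouti: 275 × 1/2 = 137.5
  black: 275 × 1/2 = 137.5
χ² = Σ (O − E)² / E
  agouti: (134 − 137.5)² / 137.5 = 0.0891
  black: (141 − 137.5)² / 137.5 = 0.0891
χ² = 0.0891 + 0.0891 = 0.1782 ≈ 0.178

0.178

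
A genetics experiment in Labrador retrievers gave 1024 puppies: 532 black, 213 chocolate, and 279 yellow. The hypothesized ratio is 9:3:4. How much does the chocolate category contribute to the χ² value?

2.297

The 9:3:4 ratio has 16 parts, so with N = 1024 the expected counts are:
  black: 1024 × 9/16 = 576
  chocolate: 1024 × 3/16 = 192
  yellow: 1024 × 4/16 = 256
Contribution of chocolate: (213 − 192)² / 192 = 2.2969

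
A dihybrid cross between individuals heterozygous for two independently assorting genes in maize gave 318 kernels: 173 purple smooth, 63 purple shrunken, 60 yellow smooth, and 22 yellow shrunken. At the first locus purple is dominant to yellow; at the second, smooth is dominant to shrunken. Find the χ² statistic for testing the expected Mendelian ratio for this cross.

0.614

A dihybrid F₂ with independent assortment and complete dominance at both loci gives a 9:3:3:1 phenotypic ratio.
Total ratio parts = 16. Expected numbers out of 318:
  purple smooth: 318 × 9/16 = 178.875
  purple shrunken: 318 × 3/16 = 59.625
  yellow smooth: 318 × 3/16 = 59.625
  yellow shrunken: 318 × 1/16 = 19.875
χ² = Σ (O − E)² / E
  purple smooth: (173 − 178.875)² / 178.875 = 0.1930
  purple shrunken: (63 − 59.625)² / 59.625 = 0.1910
  yellow smooth: (60 − 59.625)² / 59.625 = 0.0024
  yellow shrunken: (22 − 19.875)² / 19.875 = 0.2272
χ² = 0.1930 + 0.1910 + 0.0024 + 0.2272 = 0.6136 ≈ 0.614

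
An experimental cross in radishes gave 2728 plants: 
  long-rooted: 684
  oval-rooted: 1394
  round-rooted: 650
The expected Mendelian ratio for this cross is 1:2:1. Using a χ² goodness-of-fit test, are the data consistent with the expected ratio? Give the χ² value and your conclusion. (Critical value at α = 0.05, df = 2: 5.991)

2.167; consistent

Under the 1:2:1 hypothesis (Σ ratio = 4, N = 2728):
  long-rooted: 2728 × 1/4 = 682
  oval-rooted: 2728 × 2/4 = 1364
  round-rooted: 2728 × 1/4 = 682
χ² = Σ (O − E)² / E
  long-rooted: (684 − 682)² / 682 = 0.0059
  oval-rooted: (1394 − 1364)² / 1364 = 0.6598
  round-rooted: (650 − 682)² / 682 = 1.5015
χ² = 0.0059 + 0.6598 + 1.5015 = 2.1672 ≈ 2.167
Degrees of freedom = 3 − 1 = 2; critical value at α = 0.05 is 5.991.
Since 2.167 < 5.991, we fail to reject the null hypothesis — the data are consistent with the 1:2:1 ratio.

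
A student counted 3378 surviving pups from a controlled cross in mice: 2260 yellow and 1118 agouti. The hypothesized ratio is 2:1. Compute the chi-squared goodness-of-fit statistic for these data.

Total ratio parts = 3. Expected numbers out of 3378:
  yellow: 3378 × 2/3 = 2252
  agouti: 3378 × 1/3 = 1126
χ² = Σ (O − E)² / E
  yellow: (2260 − 2252)² / 2252 = 0.0284
  agouti: (1118 − 1126)² / 1126 = 0.0568
χ² = 0.0284 + 0.0568 = 0.0852 ≈ 0.085

0.085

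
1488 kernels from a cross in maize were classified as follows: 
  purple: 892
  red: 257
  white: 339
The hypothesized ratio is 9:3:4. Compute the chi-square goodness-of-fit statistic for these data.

8.276

Under the 9:3:4 hypothesis (Σ ratio = 16, N = 1488):
  purple: 1488 × 9/16 = 837
  red: 1488 × 3/16 = 279
  white: 1488 × 4/16 = 372
χ² = Σ (O − E)² / E
  purple: (892 − 837)² / 837 = 3.6141
  red: (257 − 279)² / 279 = 1.7348
  white: (339 − 372)² / 372 = 2.9274
χ² = 3.6141 + 1.7348 + 2.9274 = 8.2763 ≈ 8.276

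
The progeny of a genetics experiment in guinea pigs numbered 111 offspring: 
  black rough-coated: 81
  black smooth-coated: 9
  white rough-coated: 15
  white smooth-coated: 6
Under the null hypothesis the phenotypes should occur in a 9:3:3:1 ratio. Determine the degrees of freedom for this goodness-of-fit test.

A goodness-of-fit test with 4 phenotype classes has df = 4 − 1 = 3.

3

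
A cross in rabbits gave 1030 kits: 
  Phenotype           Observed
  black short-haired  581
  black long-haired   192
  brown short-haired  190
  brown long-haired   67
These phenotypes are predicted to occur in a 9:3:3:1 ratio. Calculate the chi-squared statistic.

The 9:3:3:1 ratio has 16 parts, so with N = 1030 the expected counts are:
  black short-haired: 1030 × 9/16 = 579.375
  black long-haired: 1030 × 3/16 = 193.125
  brown short-haired: 1030 × 3/16 = 193.125
  brown long-haired: 1030 × 1/16 = 64.375
χ² = Σ (O − E)² / E
  black short-haired: (581 − 579.375)² / 579.375 = 0.0046
  black long-haired: (192 − 193.125)² / 193.125 = 0.0066
  brown short-haired: (190 − 193.125)² / 193.125 = 0.0506
  brown long-haired: (67 − 64.375)² / 64.375 = 0.1070
χ² = 0.0046 + 0.0066 + 0.0506 + 0.1070 = 0.1688 ≈ 0.169

0.169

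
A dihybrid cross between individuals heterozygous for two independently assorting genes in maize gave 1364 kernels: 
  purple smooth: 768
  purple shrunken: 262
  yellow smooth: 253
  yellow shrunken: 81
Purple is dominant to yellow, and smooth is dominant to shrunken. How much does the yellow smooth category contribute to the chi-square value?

0.030

A dihybrid F₂ with independent assortment and complete dominance at both loci gives a 9:3:3:1 phenotypic ratio.
The 9:3:3:1 ratio has 16 parts, so with N = 1364 the expected counts are:
  purple smooth: 1364 × 9/16 = 767.25
  purple shrunken: 1364 × 3/16 = 255.75
  yellow smooth: 1364 × 3/16 = 255.75
  yellow shrunken: 1364 × 1/16 = 85.25
Contribution of yellow smooth: (253 − 255.75)² / 255.75 = 0.0296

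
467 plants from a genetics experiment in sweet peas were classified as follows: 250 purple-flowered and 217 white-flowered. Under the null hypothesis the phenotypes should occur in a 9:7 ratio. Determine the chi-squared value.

1.401

Expected counts for N = 467 under a 9:7 ratio (total parts = 16):
  purple-flowered: 467 × 9/16 = 262.6875
  white-flowered: 467 × 7/16 = 204.3125
χ² = Σ (O − E)² / E
  purple-flowered: (250 − 262.6875)² / 262.6875 = 0.6128
  white-flowered: (217 − 204.3125)² / 204.3125 = 0.7879
χ² = 0.6128 + 0.7879 = 1.4007 ≈ 1.401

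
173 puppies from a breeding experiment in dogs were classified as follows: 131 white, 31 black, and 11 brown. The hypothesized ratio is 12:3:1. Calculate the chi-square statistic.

Total ratio parts = 16. Expected numbers out of 173:
  white: 173 × 12/16 = 129.75
  black: 173 × 3/16 = 32.4375
  brown: 173 × 1/16 = 10.8125
χ² = Σ (O − E)² / E
  white: (131 − 129.75)² / 129.75 = 0.0120
  black: (31 − 32.4375)² / 32.4375 = 0.0637
  brown: (11 − 10.8125)² / 10.8125 = 0.0033
χ² = 0.0120 + 0.0637 + 0.0033 = 0.079

0.079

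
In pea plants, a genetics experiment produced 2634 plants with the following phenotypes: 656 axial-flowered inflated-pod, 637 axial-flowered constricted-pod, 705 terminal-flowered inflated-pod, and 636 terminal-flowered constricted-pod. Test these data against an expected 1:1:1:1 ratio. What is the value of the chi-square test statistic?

4.764

Expected counts for N = 2634 under a 1:1:1:1 ratio (total parts = 4):
  axial-flowered inflated-pod: 2634 × 1/4 = 658.5
  axial-flowered constricted-pod: 2634 × 1/4 = 658.5
  terminal-flowered inflated-pod: 2634 × 1/4 = 658.5
  terminal-flowered constricted-pod: 2634 × 1/4 = 658.5
χ² = Σ (O − E)² / E
  axial-flowered inflated-pod: (656 − 658.5)² / 658.5 = 0.0095
  axial-flowered constricted-pod: (637 − 658.5)² / 658.5 = 0.7020
  terminal-flowered inflated-pod: (705 − 658.5)² / 658.5 = 3.2836
  terminal-flowered constricted-pod: (636 − 658.5)² / 658.5 = 0.7688
χ² = 0.0095 + 0.7020 + 3.2836 + 0.7688 = 4.7639 ≈ 4.764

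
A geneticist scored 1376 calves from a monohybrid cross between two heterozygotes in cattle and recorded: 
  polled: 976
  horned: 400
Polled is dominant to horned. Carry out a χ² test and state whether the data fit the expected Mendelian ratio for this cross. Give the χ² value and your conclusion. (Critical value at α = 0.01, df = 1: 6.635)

12.155; not consistent

For a monohybrid cross between heterozygotes with complete dominance, the expected phenotypic ratio is 3:1.
Under the 3:1 hypothesis (Σ ratio = 4, N = 1376):
  polled: 1376 × 3/4 = 1032
  horned: 1376 × 1/4 = 344
χ² = Σ (O − E)² / E
  polled: (976 − 1032)² / 1032 = 3.0388
  horned: (400 − 344)² / 344 = 9.1163
χ² = 3.0388 + 9.1163 = 12.1551 ≈ 12.155
Degrees of freedom = 2 − 1 = 1; critical value at α = 0.01 is 6.635.
Since 12.155 > 6.635, we reject the null hypothesis — the data do not fit the 3:1 ratio.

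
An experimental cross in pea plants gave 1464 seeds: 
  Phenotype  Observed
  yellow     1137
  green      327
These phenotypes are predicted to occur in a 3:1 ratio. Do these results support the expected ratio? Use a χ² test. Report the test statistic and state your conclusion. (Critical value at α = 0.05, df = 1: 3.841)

5.541; not consistent

Under the 3:1 hypothesis (Σ ratio = 4, N = 1464):
  yellow: 1464 × 3/4 = 1098
  green: 1464 × 1/4 = 366
χ² = Σ (O − E)² / E
  yellow: (1137 − 1098)² / 1098 = 1.3852
  green: (327 − 366)² / 366 = 4.1557
χ² = 1.3852 + 4.1557 = 5.5409 ≈ 5.541
Degrees of freedom = 2 − 1 = 1; critical value at α = 0.05 is 3.841.
Since 5.541 > 3.841, we reject the null hypothesis — the data do not fit the 3:1 ratio.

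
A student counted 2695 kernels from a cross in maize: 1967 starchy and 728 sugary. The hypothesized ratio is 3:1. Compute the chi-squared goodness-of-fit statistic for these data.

Under the 3:1 hypothesis (Σ ratio = 4, N = 2695):
  starchy: 2695 × 3/4 = 2021.25
  sugary: 2695 × 1/4 = 673.75
χ² = Σ (O − E)² / E
  starchy: (1967 − 2021.25)² / 2021.25 = 1.4561
  sugary: (728 − 673.75)² / 673.75 = 4.3682
χ² = 1.4561 + 4.3682 = 5.8243 ≈ 5.824

5.824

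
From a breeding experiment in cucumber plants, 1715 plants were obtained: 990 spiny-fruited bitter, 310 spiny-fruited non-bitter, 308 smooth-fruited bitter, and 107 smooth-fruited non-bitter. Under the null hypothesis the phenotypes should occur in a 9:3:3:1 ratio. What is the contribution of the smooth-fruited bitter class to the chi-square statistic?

Expected counts for N = 1715 under a 9:3:3:1 ratio (total parts = 16):
  spiny-fruited bitter: 1715 × 9/16 = 964.6875
  spiny-fruited non-bitter: 1715 × 3/16 = 321.5625
  smooth-fruited bitter: 1715 × 3/16 = 321.5625
  smooth-fruited non-bitter: 1715 × 1/16 = 107.1875
Contribution of smooth-fruited bitter: (308 − 321.5625)² / 321.5625 = 0.5720

0.572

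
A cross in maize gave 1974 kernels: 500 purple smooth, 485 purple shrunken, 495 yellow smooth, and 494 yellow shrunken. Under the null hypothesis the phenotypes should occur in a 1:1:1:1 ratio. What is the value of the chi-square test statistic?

Under the 1:1:1:1 hypothesis (Σ ratio = 4, N = 1974):
  purple smooth: 1974 × 1/4 = 493.5
  purple shrunken: 1974 × 1/4 = 493.5
  yellow smooth: 1974 × 1/4 = 493.5
  yellow shrunken: 1974 × 1/4 = 493.5
χ² = Σ (O − E)² / E
  purple smooth: (500 − 493.5)² / 493.5 = 0.0856
  purple shrunken: (485 − 493.5)² / 493.5 = 0.1464
  yellow smooth: (495 − 493.5)² / 493.5 = 0.0046
  yellow shrunken: (494 − 493.5)² / 493.5 = 0.0005
χ² = 0.0856 + 0.1464 + 0.0046 + 0.0005 = 0.2371 ≈ 0.237

0.237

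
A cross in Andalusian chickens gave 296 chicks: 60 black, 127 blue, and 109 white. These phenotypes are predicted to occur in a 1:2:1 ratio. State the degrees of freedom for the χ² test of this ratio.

A goodness-of-fit test with 3 phenotype classes has df = 3 − 1 = 2.

2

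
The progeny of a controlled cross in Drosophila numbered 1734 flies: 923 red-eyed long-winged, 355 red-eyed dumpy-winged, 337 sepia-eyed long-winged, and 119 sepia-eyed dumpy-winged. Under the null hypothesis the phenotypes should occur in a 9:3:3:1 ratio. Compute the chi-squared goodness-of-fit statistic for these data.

7.033

The 9:3:3:1 ratio has 16 parts, so with N = 1734 the expected counts are:
  red-eyed long-winged: 1734 × 9/16 = 975.375
  red-eyed dumpy-winged: 1734 × 3/16 = 325.125
  sepia-eyed long-winged: 1734 × 3/16 = 325.125
  sepia-eyed dumpy-winged: 1734 × 1/16 = 108.375
χ² = Σ (O − E)² / E
  red-eyed long-winged: (923 − 975.375)² / 975.375 = 2.8124
  red-eyed dumpy-winged: (355 − 325.125)² / 325.125 = 2.7451
  sepia-eyed long-winged: (337 − 325.125)² / 325.125 = 0.4337
  sepia-eyed dumpy-winged: (119 − 108.375)² / 108.375 = 1.0417
χ² = 2.8124 + 2.7451 + 0.4337 + 1.0417 = 7.0329 ≈ 7.033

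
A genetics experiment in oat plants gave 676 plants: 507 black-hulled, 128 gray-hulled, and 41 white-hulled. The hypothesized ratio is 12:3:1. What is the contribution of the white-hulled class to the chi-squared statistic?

Expected counts for N = 676 under a 12:3:1 ratio (total parts = 16):
  black-hulled: 676 × 12/16 = 507
  gray-hulled: 676 × 3/16 = 126.75
  white-hulled: 676 × 1/16 = 42.25
Contribution of white-hulled: (41 − 42.25)² / 42.25 = 0.0370

0.037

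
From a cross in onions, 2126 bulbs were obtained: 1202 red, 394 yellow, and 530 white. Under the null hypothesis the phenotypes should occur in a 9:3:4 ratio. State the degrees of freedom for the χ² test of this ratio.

2

A goodness-of-fit test with 3 phenotype classes has df = 3 − 1 = 2.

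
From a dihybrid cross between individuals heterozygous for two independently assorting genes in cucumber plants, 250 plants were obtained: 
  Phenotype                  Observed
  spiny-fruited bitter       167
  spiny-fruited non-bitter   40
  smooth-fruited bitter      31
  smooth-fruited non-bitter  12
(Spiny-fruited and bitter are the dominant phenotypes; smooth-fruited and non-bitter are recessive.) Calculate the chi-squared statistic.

12.172

A dihybrid F₂ with independent assortment and complete dominance at both loci gives a 9:3:3:1 phenotypic ratio.
Expected counts for N = 250 under a 9:3:3:1 ratio (total parts = 16):
  spiny-fruited bitter: 250 × 9/16 = 140.625
  spiny-fruited non-bitter: 250 × 3/16 = 46.875
  smooth-fruited bitter: 250 × 3/16 = 46.875
  smooth-fruited non-bitter: 250 × 1/16 = 15.625
χ² = Σ (O − E)² / E
  spiny-fruited bitter: (167 − 140.625)² / 140.625 = 4.9468
  spiny-fruited non-bitter: (40 − 46.875)² / 46.875 = 1.0083
  smooth-fruited bitter: (31 − 46.875)² / 46.875 = 5.3763
  smooth-fruited non-bitter: (12 − 15.625)² / 15.625 = 0.8410
χ² = 4.9468 + 1.0083 + 5.3763 + 0.8410 = 12.1724 ≈ 12.172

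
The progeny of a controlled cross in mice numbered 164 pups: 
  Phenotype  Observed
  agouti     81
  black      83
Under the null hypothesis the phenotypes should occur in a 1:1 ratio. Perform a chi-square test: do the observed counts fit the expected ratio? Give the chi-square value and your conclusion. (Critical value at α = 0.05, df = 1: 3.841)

Under the 1:1 hypothesis (Σ ratio = 2, N = 164):
  agouti: 164 × 1/2 = 82
  black: 164 × 1/2 = 82
χ² = Σ (O − E)² / E
  agouti: (81 − 82)² / 82 = 0.0122
  black: (83 − 82)² / 82 = 0.0122
χ² = 0.0122 + 0.0122 = 0.0244 ≈ 0.024
Degrees of freedom = 2 − 1 = 1; critical value at α = 0.05 is 3.841.
Since 0.024 < 3.841, we fail to reject the null hypothesis — the data are consistent with the 1:1 ratio.

0.024; consistent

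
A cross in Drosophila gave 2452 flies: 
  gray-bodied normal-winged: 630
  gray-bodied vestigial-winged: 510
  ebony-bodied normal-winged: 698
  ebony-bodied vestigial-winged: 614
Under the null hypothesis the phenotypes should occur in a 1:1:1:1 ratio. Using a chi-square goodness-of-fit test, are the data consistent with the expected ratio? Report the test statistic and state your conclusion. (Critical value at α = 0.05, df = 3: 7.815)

The 1:1:1:1 ratio has 4 parts, so with N = 2452 the expected counts are:
  gray-bodied normal-winged: 2452 × 1/4 = 613
  gray-bodied vestigial-winged: 2452 × 1/4 = 613
  ebony-bodied normal-winged: 2452 × 1/4 = 613
  ebony-bodied vestigial-winged: 2452 × 1/4 = 613
χ² = Σ (O − E)² / E
  gray-bodied normal-winged: (630 − 613)² / 613 = 0.4715
  gray-bodied vestigial-winged: (510 − 613)² / 613 = 17.3067
  ebony-bodied normal-winged: (698 − 613)² / 613 = 11.7863
  ebony-bodied vestigial-winged: (614 − 613)² / 613 = 0.0016
χ² = 0.4715 + 17.3067 + 11.7863 + 0.0016 = 29.5661 ≈ 29.566
Degrees of freedom = 4 − 1 = 3; critical value at α = 0.05 is 7.815.
Since 29.566 > 7.815, we reject the null hypothesis — the data do not fit the 1:1:1:1 ratio.

29.566; not consistent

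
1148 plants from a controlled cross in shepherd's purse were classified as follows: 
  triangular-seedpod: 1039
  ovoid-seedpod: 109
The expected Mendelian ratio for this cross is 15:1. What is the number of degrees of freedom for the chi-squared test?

1

A goodness-of-fit test with 2 phenotype classes has df = 2 − 1 = 1.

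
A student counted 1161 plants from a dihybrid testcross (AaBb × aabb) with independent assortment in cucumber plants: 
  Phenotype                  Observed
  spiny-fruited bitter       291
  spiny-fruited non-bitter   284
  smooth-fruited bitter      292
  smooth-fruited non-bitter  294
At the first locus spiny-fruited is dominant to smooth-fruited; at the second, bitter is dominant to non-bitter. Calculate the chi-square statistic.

0.196

A dihybrid testcross with independent assortment gives a 1:1:1:1 ratio.
Expected counts for N = 1161 under a 1:1:1:1 ratio (total parts = 4):
  spiny-fruited bitter: 1161 × 1/4 = 290.25
  spiny-fruited non-bitter: 1161 × 1/4 = 290.25
  smooth-fruited bitter: 1161 × 1/4 = 290.25
  smooth-fruited non-bitter: 1161 × 1/4 = 290.25
χ² = Σ (O − E)² / E
  spiny-fruited bitter: (291 − 290.25)² / 290.25 = 0.0019
  spiny-fruited non-bitter: (284 − 290.25)² / 290.25 = 0.1346
  smooth-fruited bitter: (292 − 290.25)² / 290.25 = 0.0106
  smooth-fruited non-bitter: (294 − 290.25)² / 290.25 = 0.0484
χ² = 0.0019 + 0.1346 + 0.0106 + 0.0484 = 0.1955 ≈ 0.196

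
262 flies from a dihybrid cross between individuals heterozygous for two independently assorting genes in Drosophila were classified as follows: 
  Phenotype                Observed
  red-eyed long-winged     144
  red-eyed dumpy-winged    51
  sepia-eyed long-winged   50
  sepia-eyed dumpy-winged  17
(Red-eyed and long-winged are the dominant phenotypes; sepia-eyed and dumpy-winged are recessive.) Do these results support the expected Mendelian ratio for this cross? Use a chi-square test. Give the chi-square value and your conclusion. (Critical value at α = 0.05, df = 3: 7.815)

0.188; consistent

A dihybrid F₂ with independent assortment and complete dominance at both loci gives a 9:3:3:1 phenotypic ratio.
Total ratio parts = 16. Expected numbers out of 262:
  red-eyed long-winged: 262 × 9/16 = 147.375
  red-eyed dumpy-winged: 262 × 3/16 = 49.125
  sepia-eyed long-winged: 262 × 3/16 = 49.125
  sepia-eyed dumpy-winged: 262 × 1/16 = 16.375
χ² = Σ (O − E)² / E
  red-eyed long-winged: (144 − 147.375)² / 147.375 = 0.0773
  red-eyed dumpy-winged: (51 − 49.125)² / 49.125 = 0.0716
  sepia-eyed long-winged: (50 − 49.125)² / 49.125 = 0.0156
  sepia-eyed dumpy-winged: (17 − 16.375)² / 16.375 = 0.0239
χ² = 0.0773 + 0.0716 + 0.0156 + 0.0239 = 0.1884 ≈ 0.188
Degrees of freedom = 4 − 1 = 3; critical value at α = 0.05 is 7.815.
Since 0.188 < 7.815, we fail to reject the null hypothesis — the data are consistent with the 9:3:3:1 ratio.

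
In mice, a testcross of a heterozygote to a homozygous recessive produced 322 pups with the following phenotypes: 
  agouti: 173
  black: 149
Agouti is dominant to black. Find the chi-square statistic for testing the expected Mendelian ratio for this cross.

1.789

A testcross of a heterozygote (Aa × aa) gives a 1:1 phenotypic ratio.
Total ratio parts = 2. Expected numbers out of 322:
  agouti: 322 × 1/2 = 161
  black: 322 × 1/2 = 161
χ² = Σ (O − E)² / E
  agouti: (173 − 161)² / 161 = 0.8944
  black: (149 − 161)² / 161 = 0.8944
χ² = 0.8944 + 0.8944 = 1.7888 ≈ 1.789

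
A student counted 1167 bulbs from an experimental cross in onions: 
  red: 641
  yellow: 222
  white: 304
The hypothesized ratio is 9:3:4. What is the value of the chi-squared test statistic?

The 9:3:4 ratio has 16 parts, so with N = 1167 the expected counts are:
  red: 1167 × 9/16 = 656.4375
  yellow: 1167 × 3/16 = 218.8125
  white: 1167 × 4/16 = 291.75
χ² = Σ (O − E)² / E
  red: (641 − 656.4375)² / 656.4375 = 0.3630
  yellow: (222 − 218.8125)² / 218.8125 = 0.0464
  white: (304 − 291.75)² / 291.75 = 0.5144
χ² = 0.3630 + 0.0464 + 0.5144 = 0.9238 ≈ 0.924

0.924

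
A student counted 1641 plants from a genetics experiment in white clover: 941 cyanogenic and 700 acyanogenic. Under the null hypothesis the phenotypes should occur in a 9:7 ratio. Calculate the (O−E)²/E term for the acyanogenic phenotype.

0.448

Total ratio parts = 16. Expected numbers out of 1641:
  cyanogenic: 1641 × 9/16 = 923.0625
  acyanogenic: 1641 × 7/16 = 717.9375
Contribution of acyanogenic: (700 − 717.9375)² / 717.9375 = 0.4482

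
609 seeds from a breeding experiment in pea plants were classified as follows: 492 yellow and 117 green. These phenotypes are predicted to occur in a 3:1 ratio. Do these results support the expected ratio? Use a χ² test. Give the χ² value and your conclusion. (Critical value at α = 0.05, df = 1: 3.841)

Expected counts for N = 609 under a 3:1 ratio (total parts = 4):
  yellow: 609 × 3/4 = 456.75
  green: 609 × 1/4 = 152.25
χ² = Σ (O − E)² / E
  yellow: (492 − 456.75)² / 456.75 = 2.7204
  green: (117 − 152.25)² / 152.25 = 8.1613
χ² = 2.7204 + 8.1613 = 10.8817 ≈ 10.882
Degrees of freedom = 2 − 1 = 1; critical value at α = 0.05 is 3.841.
Since 10.882 > 3.841, we reject the null hypothesis — the data do not fit the 3:1 ratio.

10.882; not consistent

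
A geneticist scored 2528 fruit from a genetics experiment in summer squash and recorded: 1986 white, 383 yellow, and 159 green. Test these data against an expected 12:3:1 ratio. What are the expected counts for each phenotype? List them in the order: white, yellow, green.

Under the 12:3:1 hypothesis (Σ ratio = 16, N = 2528):
  white: 2528 × 12/16 = 1896
  yellow: 2528 × 3/16 = 474
  green: 2528 × 1/16 = 158

1896, 474, 158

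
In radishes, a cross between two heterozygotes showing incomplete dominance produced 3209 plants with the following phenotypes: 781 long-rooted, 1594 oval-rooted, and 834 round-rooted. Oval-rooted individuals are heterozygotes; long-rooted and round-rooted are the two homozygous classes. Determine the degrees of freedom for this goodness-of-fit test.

With incomplete dominance, a heterozygote × heterozygote cross gives a 1:2:1 phenotypic ratio.
A goodness-of-fit test with 3 phenotype classes has df = 3 − 1 = 2.

2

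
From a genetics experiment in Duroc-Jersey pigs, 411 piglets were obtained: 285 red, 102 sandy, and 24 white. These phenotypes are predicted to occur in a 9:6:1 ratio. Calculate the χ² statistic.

Expected counts for N = 411 under a 9:6:1 ratio (total parts = 16):
  red: 411 × 9/16 = 231.1875
  sandy: 411 × 6/16 = 154.125
  white: 411 × 1/16 = 25.6875
χ² = Σ (O − E)² / E
  red: (285 − 231.1875)² / 231.1875 = 12.5257
  sandy: (102 − 154.125)² / 154.125 = 17.6286
  white: (24 − 25.6875)² / 25.6875 = 0.1109
χ² = 12.5257 + 17.6286 + 0.1109 = 30.2652 ≈ 30.265

30.265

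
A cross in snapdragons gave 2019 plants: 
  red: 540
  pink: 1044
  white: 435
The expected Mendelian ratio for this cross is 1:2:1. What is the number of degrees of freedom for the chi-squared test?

2

A goodness-of-fit test with 3 phenotype classes has df = 3 − 1 = 2.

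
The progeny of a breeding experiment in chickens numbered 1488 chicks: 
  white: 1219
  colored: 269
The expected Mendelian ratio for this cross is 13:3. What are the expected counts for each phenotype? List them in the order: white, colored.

Under the 13:3 hypothesis (Σ ratio = 16, N = 1488):
  white: 1488 × 13/16 = 1209
  colored: 1488 × 3/16 = 279

1209, 279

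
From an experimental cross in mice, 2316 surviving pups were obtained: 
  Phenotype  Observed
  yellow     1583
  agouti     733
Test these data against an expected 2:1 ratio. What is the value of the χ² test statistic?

Total ratio parts = 3. Expected numbers out of 2316:
  yellow: 2316 × 2/3 = 1544
  agouti: 2316 × 1/3 = 772
χ² = Σ (O − E)² / E
  yellow: (1583 − 1544)² / 1544 = 0.9851
  agouti: (733 − 772)² / 772 = 1.9702
χ² = 0.9851 + 1.9702 = 2.9553 ≈ 2.955

2.955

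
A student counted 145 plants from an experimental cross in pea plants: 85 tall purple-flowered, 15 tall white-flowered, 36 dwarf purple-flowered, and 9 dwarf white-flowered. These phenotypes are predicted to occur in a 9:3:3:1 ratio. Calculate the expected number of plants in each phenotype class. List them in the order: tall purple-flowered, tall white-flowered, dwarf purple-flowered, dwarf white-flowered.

81.5625, 27.1875, 27.1875, 9.0625

Under the 9:3:3:1 hypothesis (Σ ratio = 16, N = 145):
  tall purple-flowered: 145 × 9/16 = 81.5625
  tall white-flowered: 145 × 3/16 = 27.1875
  dwarf purple-flowered: 145 × 3/16 = 27.1875
  dwarf white-flowered: 145 × 1/16 = 9.0625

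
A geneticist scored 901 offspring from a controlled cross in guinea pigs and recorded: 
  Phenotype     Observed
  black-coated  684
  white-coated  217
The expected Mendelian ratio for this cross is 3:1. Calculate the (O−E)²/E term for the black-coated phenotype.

Expected counts for N = 901 under a 3:1 ratio (total parts = 4):
  black-coated: 901 × 3/4 = 675.75
  white-coated: 901 × 1/4 = 225.25
Contribution of black-coated: (684 − 675.75)² / 675.75 = 0.1007

0.101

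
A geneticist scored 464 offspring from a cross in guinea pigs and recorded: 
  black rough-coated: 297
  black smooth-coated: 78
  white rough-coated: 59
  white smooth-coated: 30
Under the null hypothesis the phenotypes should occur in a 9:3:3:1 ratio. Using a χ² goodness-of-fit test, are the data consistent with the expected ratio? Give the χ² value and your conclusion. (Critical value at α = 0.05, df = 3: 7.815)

Total ratio parts = 16. Expected numbers out of 464:
  black rough-coated: 464 × 9/16 = 261
  black smooth-coated: 464 × 3/16 = 87
  white rough-coated: 464 × 3/16 = 87
  white smooth-coated: 464 × 1/16 = 29
χ² = Σ (O − E)² / E
  black rough-coated: (297 − 261)² / 261 = 4.9655
  black smooth-coated: (78 − 87)² / 87 = 0.9310
  white rough-coated: (59 − 87)² / 87 = 9.0115
  white smooth-coated: (30 − 29)² / 29 = 0.0345
χ² = 4.9655 + 0.9310 + 9.0115 + 0.0345 = 14.9425 ≈ 14.943
Degrees of freedom = 4 − 1 = 3; critical value at α = 0.05 is 7.815.
Since 14.943 > 7.815, we reject the null hypothesis — the data do not fit the 9:3:3:1 ratio.

14.943; not consistent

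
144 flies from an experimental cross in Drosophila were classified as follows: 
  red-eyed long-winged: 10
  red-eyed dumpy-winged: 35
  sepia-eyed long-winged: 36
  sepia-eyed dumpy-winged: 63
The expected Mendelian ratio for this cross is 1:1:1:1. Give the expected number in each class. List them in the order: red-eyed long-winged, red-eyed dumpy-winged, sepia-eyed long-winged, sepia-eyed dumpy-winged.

36, 36, 36, 36

The 1:1:1:1 ratio has 4 parts, so with N = 144 the expected counts are:
  red-eyed long-winged: 144 × 1/4 = 36
  red-eyed dumpy-winged: 144 × 1/4 = 36
  sepia-eyed long-winged: 144 × 1/4 = 36
  sepia-eyed dumpy-winged: 144 × 1/4 = 36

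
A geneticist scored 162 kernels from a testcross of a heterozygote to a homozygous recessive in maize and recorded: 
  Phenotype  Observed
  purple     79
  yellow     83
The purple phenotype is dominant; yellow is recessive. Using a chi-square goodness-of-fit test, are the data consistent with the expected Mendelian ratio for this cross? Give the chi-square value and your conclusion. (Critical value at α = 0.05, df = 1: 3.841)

0.099; consistent

A testcross of a heterozygote (Aa × aa) gives a 1:1 phenotypic ratio.
The 1:1 ratio has 2 parts, so with N = 162 the expected counts are:
  purple: 162 × 1/2 = 81
  yellow: 162 × 1/2 = 81
χ² = Σ (O − E)² / E
  purple: (79 − 81)² / 81 = 0.0494
  yellow: (83 − 81)² / 81 = 0.0494
χ² = 0.0494 + 0.0494 = 0.0988 ≈ 0.099
Degrees of freedom = 2 − 1 = 1; critical value at α = 0.05 is 3.841.
Since 0.099 < 3.841, we fail to reject the null hypothesis — the data are consistent with the 1:1 ratio.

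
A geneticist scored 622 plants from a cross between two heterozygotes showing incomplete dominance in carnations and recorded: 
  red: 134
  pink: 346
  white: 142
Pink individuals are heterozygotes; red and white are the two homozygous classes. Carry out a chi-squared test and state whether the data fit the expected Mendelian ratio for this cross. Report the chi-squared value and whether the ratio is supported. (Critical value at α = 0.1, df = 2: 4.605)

With incomplete dominance, a heterozygote × heterozygote cross gives a 1:2:1 phenotypic ratio.
The 1:2:1 ratio has 4 parts, so with N = 622 the expected counts are:
  red: 622 × 1/4 = 155.5
  pink: 622 × 2/4 = 311
  white: 622 × 1/4 = 155.5
χ² = Σ (O − E)² / E
  red: (134 − 155.5)² / 155.5 = 2.9727
  pink: (346 − 311)² / 311 = 3.9389
  white: (142 − 155.5)² / 155.5 = 1.1720
χ² = 2.9727 + 3.9389 + 1.1720 = 8.0836 ≈ 8.084
Degrees of freedom = 3 − 1 = 2; critical value at α = 0.1 is 4.605.
Since 8.084 > 4.605, we reject the null hypothesis — the data do not fit the 1:2:1 ratio.

8.084; not consistent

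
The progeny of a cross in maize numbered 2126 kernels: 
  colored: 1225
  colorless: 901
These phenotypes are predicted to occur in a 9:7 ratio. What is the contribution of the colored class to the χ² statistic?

Under the 9:7 hypothesis (Σ ratio = 16, N = 2126):
  colored: 2126 × 9/16 = 1195.875
  colorless: 2126 × 7/16 = 930.125
Contribution of colored: (1225 − 1195.875)² / 1195.875 = 0.7093

0.709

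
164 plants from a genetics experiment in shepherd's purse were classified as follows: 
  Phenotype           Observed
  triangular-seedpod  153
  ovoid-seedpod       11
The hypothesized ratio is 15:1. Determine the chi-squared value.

Under the 15:1 hypothesis (Σ ratio = 16, N = 164):
  triangular-seedpod: 164 × 15/16 = 153.75
  ovoid-seedpod: 164 × 1/16 = 10.25
χ² = Σ (O − E)² / E
  triangular-seedpod: (153 − 153.75)² / 153.75 = 0.0037
  ovoid-seedpod: (11 − 10.25)² / 10.25 = 0.0549
χ² = 0.0037 + 0.0549 = 0.0586 ≈ 0.059

0.059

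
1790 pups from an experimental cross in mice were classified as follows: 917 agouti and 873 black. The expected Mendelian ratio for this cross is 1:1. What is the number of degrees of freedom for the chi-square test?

1

A goodness-of-fit test with 2 phenotype classes has df = 2 − 1 = 1.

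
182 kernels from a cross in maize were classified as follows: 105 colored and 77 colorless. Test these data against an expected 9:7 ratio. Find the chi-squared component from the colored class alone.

Total ratio parts = 16. Expected numbers out of 182:
  colored: 182 × 9/16 = 102.375
  colorless: 182 × 7/16 = 79.625
Contribution of colored: (105 − 102.375)² / 102.375 = 0.0673

0.067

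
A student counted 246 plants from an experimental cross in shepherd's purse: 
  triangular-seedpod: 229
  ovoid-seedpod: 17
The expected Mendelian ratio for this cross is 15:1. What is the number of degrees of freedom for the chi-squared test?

A goodness-of-fit test with 2 phenotype classes has df = 2 − 1 = 1.

1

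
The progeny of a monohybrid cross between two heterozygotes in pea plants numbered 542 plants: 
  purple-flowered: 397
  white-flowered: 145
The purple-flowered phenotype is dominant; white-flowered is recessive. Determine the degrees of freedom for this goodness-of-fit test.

1

For a monohybrid cross between heterozygotes with complete dominance, the expected phenotypic ratio is 3:1.
A goodness-of-fit test with 2 phenotype classes has df = 2 − 1 = 1.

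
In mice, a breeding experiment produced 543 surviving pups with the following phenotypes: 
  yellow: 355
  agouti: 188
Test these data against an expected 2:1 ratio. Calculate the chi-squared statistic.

0.406

Total ratio parts = 3. Expected numbers out of 543:
  yellow: 543 × 2/3 = 362
  agouti: 543 × 1/3 = 181
χ² = Σ (O − E)² / E
  yellow: (355 − 362)² / 362 = 0.1354
  agouti: (188 − 181)² / 181 = 0.2707
χ² = 0.1354 + 0.2707 = 0.4061 ≈ 0.406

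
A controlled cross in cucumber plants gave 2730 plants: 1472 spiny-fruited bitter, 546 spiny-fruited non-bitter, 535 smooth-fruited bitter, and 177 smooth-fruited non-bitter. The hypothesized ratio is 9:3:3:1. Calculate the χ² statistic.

6.194

Expected counts for N = 2730 under a 9:3:3:1 ratio (total parts = 16):
  spiny-fruited bitter: 2730 × 9/16 = 1535.625
  spiny-fruited non-bitter: 2730 × 3/16 = 511.875
  smooth-fruited bitter: 2730 × 3/16 = 511.875
  smooth-fruited non-bitter: 2730 × 1/16 = 170.625
χ² = Σ (O − E)² / E
  spiny-fruited bitter: (1472 − 1535.625)² / 1535.625 = 2.6362
  spiny-fruited non-bitter: (546 − 511.875)² / 511.875 = 2.2750
  smooth-fruited bitter: (535 − 511.875)² / 511.875 = 1.0447
  smooth-fruited non-bitter: (177 − 170.625)² / 170.625 = 0.2382
χ² = 2.6362 + 2.2750 + 1.0447 + 0.2382 = 6.1941 ≈ 6.194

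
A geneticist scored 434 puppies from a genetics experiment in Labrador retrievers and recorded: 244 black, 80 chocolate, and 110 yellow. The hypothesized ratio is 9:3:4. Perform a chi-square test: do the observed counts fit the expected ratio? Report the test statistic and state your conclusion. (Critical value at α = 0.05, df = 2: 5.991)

0.044; consistent

Under the 9:3:4 hypothesis (Σ ratio = 16, N = 434):
  black: 434 × 9/16 = 244.125
  chocolate: 434 × 3/16 = 81.375
  yellow: 434 × 4/16 = 108.5
χ² = Σ (O − E)² / E
  black: (244 − 244.125)² / 244.125 = 0.0001
  chocolate: (80 − 81.375)² / 81.375 = 0.0232
  yellow: (110 − 108.5)² / 108.5 = 0.0207
χ² = 0.0001 + 0.0232 + 0.0207 = 0.044
Degrees of freedom = 3 − 1 = 2; critical value at α = 0.05 is 5.991.
Since 0.044 < 5.991, we fail to reject the null hypothesis — the data are consistent with the 9:3:4 ratio.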